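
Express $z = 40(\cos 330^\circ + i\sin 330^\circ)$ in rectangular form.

a = r cos θ = 40 * sqrt(3)/2 = 20*sqrt(3)
b = r sin θ = 40 * -1/2 = -20
z = 20*sqrt(3) - 20i


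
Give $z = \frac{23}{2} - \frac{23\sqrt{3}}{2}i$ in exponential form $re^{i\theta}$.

r = |z| = sqrt((23/2)^2 + (-23*sqrt(3)/2)^2) = sqrt(529/4 + 1587/4) = sqrt(529) = 23
θ = arctan(b/a) = arctan(-19.9186/11.5) (quadrant-adjusted) = -60° = -π/3
z = 23e^(-i*π/3)


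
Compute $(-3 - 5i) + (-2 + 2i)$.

(-3 + (-2)) + (-5 + 2)i = -5 - 3i


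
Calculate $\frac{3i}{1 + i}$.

Multiply numerator and denominator by conjugate (1 - i):
= (3i)(1 - i) / (1^2 + 1^2)
= (3 + 3i) / 2
= 3/2 + (3/2)i


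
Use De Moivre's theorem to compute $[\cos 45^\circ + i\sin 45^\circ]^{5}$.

By De Moivre: z^n = r^n(cos(nθ) + i sin(nθ))
= 1^5(cos(5*45°) + i sin(5*45°))
= 1(cos 225° + i sin 225°)
= -sqrt(2)/2 - (sqrt(2)/2)i


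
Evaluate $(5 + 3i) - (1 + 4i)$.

(5 - 1) + (3 - 4)i = 4 - i


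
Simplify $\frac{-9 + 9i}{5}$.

Divisor is real, so divide each part by 5:
= -9/5 + (9/5)i


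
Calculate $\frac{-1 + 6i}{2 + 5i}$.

Multiply numerator and denominator by conjugate (2 - 5i):
= (-1 + 6i)(2 - 5i) / (2^2 + 5^2)
= (28 + 17i) / 29
= 28/29 + (17/29)i


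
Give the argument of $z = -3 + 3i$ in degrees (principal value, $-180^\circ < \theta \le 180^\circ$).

θ = arctan(b/a) = arctan(3/-3) (quadrant-adjusted) = 135°


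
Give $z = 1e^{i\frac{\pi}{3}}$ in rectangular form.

a = r cos θ = 1 * 1/2 = 1/2
b = r sin θ = 1 * sqrt(3)/2 = sqrt(3)/2
z = 1/2 + (sqrt(3)/2)i


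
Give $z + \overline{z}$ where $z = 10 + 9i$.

z + conjugate(z) = (a + bi) + (a - bi) = 2a
= 2 * 10 = 20


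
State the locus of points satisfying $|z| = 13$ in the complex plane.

|z| = 13 means sqrt(x^2 + y^2) = 13
This is a circle of radius 13 centered at the origin


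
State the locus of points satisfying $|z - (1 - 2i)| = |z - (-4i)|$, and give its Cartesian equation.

|z - z1| = |z - z2| means z is equidistant from z1 and z2,
i.e. the perpendicular bisector of the segment from (1, -2) to (0, -4) (midpoint (1/2, -3)).
With z = x + yi, square both sides:
(x - 1)^2 + (y - (-2))^2 = (x - 0)^2 + (y - (-4))^2
The x^2 and y^2 terms cancel: -2x + (-4)y = 16 - 5 = 11
Simplify: 2x + 4y = -11
Locus: Perpendicular bisector of the segment from (1, -2) to (0, -4): the line 2x + 4y = -11


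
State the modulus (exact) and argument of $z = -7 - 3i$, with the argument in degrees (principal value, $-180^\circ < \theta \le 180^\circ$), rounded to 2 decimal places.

|z| = sqrt((-7)^2 + (-3)^2) = sqrt(58)
arg(z) = arctan(b/a) = arctan(-3/-7) (quadrant-adjusted) = -156.80°


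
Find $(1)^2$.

(a + bi)^2 = a^2 - b^2 + 2abi
= 1^2 - 0^2 + 2*1*0i
= 1


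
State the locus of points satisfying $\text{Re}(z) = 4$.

Re(z) = x where z = x + yi; the equation x = 4 is satisfied by all points with that x-coordinate
Locus: Vertical line x = 4


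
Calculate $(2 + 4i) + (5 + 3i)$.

(2 + 5) + (4 + 3)i = 7 + 7i


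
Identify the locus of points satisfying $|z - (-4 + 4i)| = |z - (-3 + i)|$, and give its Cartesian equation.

|z - z1| = |z - z2| means z is equidistant from z1 and z2,
i.e. the perpendicular bisector of the segment from (-4, 4) to (-3, 1) (midpoint (-7/2, 5/2)).
With z = x + yi, square both sides:
(x - (-4))^2 + (y - 4)^2 = (x - (-3))^2 + (y - 1)^2
The x^2 and y^2 terms cancel: 2x + (-6)y = 10 - 32 = -22
Simplify: x - 3y = -11
Locus: Perpendicular bisector of the segment from (-4, 4) to (-3, 1): the line x - 3y = -11


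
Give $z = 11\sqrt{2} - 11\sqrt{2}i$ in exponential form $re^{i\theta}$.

r = |z| = sqrt((11*sqrt(2))^2 + (-11*sqrt(2))^2) = sqrt(242 + 242) = sqrt(484) = 22
θ = arctan(b/a) = arctan(-15.5563/15.5563) (quadrant-adjusted) = -45° = -π/4
z = 22e^(-i*π/4)


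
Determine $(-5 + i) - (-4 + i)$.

(-5 - (-4)) + (1 - 1)i = -1


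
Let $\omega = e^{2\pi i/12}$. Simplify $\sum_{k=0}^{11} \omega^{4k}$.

Let ζ = ω^4 = e^(2πi·4/12). Since 12 ∤ 4, ζ ≠ 1.
Sum = Σ_{k=0}^{11} ζ^k = (ζ^12 - 1)/(ζ - 1) = (ω^{4·12} - 1)/(ζ - 1) = (1 - 1)/(ζ - 1) = 0


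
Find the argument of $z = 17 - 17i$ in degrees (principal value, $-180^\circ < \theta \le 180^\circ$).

θ = arctan(b/a) = arctan(-17/17) (quadrant-adjusted) = -45°


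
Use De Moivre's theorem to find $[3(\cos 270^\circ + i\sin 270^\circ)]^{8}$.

By De Moivre: z^n = r^n(cos(nθ) + i sin(nθ))
= 3^8(cos(8*270°) + i sin(8*270°))
= 6561(cos 0° + i sin 0°)
= 6561


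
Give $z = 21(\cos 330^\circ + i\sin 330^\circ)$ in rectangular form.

a = r cos θ = 21 * sqrt(3)/2 = 21*sqrt(3)/2
b = r sin θ = 21 * -1/2 = -21/2
z = 21*sqrt(3)/2 - (21/2)i


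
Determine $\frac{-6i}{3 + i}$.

Multiply numerator and denominator by conjugate (3 - i):
= (-6i)(3 - i) / (3^2 + 1^2)
= (-6 - 18i) / 10
Divide through by 2: (-3 - 9i) / 5
= -3/5 - (9/5)i


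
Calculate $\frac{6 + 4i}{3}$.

Divisor is real, so divide each part by 3:
= 2 + (4/3)i


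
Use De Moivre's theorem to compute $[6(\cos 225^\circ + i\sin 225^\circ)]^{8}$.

By De Moivre: z^n = r^n(cos(nθ) + i sin(nθ))
= 6^8(cos(8*225°) + i sin(8*225°))
= 1679616(cos 0° + i sin 0°)
= 1679616


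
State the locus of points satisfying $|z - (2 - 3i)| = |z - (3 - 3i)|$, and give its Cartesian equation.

|z - z1| = |z - z2| means z is equidistant from z1 and z2,
i.e. the perpendicular bisector of the segment from (2, -3) to (3, -3) (midpoint (5/2, -3)).
With z = x + yi, square both sides:
(x - 2)^2 + (y - (-3))^2 = (x - 3)^2 + (y - (-3))^2
The x^2 and y^2 terms cancel: 2x + 0y = 18 - 13 = 5
Simplify: x = 5/2
Locus: Perpendicular bisector of the segment from (2, -3) to (3, -3): the line x = 5/2


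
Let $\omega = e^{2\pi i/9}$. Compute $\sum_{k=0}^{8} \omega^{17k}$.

Let ζ = ω^17 = e^(2πi·17/9). Since 9 ∤ 17, ζ ≠ 1.
Sum = Σ_{k=0}^{8} ζ^k = (ζ^9 - 1)/(ζ - 1) = (ω^{17·9} - 1)/(ζ - 1) = (1 - 1)/(ζ - 1) = 0


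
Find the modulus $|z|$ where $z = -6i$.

|z| = sqrt(a^2 + b^2) = sqrt(0^2 + (-6)^2) = sqrt(36) = 6


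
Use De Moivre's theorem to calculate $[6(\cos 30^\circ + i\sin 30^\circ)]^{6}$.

By De Moivre: z^n = r^n(cos(nθ) + i sin(nθ))
= 6^6(cos(6*30°) + i sin(6*30°))
= 46656(cos 180° + i sin 180°)
= -46656


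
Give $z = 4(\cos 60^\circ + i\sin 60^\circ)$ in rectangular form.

a = r cos θ = 4 * 1/2 = 2
b = r sin θ = 4 * sqrt(3)/2 = 2*sqrt(3)
z = 2 + 2*sqrt(3)i


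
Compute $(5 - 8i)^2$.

(a + bi)^2 = a^2 - b^2 + 2abi
= 5^2 - (-8)^2 + 2*5*(-8)i
= -39 - 80i


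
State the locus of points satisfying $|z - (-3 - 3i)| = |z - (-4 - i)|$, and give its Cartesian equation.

|z - z1| = |z - z2| means z is equidistant from z1 and z2,
i.e. the perpendicular bisector of the segment from (-3, -3) to (-4, -1) (midpoint (-7/2, -2)).
With z = x + yi, square both sides:
(x - (-3))^2 + (y - (-3))^2 = (x - (-4))^2 + (y - (-1))^2
The x^2 and y^2 terms cancel: -2x + 4y = 17 - 18 = -1
Simplify: 2x - 4y = 1
Locus: Perpendicular bisector of the segment from (-3, -3) to (-4, -1): the line 2x - 4y = 1


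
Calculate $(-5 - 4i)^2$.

(a + bi)^2 = a^2 - b^2 + 2abi
= (-5)^2 - (-4)^2 + 2*(-5)*(-4)i
= 9 + 40i


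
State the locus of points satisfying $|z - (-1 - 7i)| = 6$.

|z - z0| = r describes a circle centered at z0 with radius r
Here z0 = -1 - 7i and r = 6
Locus: Circle centered at (-1, -7) with radius 6


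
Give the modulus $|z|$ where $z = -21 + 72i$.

|z| = sqrt(a^2 + b^2) = sqrt((-21)^2 + 72^2) = sqrt(5625) = 75


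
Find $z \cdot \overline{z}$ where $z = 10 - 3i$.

z * conjugate(z) = |z|^2 = a^2 + b^2
= 10^2 + (-3)^2 = 109


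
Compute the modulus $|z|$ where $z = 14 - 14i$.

|z| = sqrt(a^2 + b^2) = sqrt(14^2 + (-14)^2) = sqrt(392) = sqrt(392)


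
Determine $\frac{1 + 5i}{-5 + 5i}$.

Multiply numerator and denominator by conjugate (-5 - 5i):
= (1 + 5i)(-5 - 5i) / ((-5)^2 + 5^2)
= (20 - 30i) / 50
Divide through by 10: (2 - 3i) / 5
= 2/5 - (3/5)i


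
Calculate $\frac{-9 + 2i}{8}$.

Divisor is real, so divide each part by 8:
= -9/8 + (1/4)i


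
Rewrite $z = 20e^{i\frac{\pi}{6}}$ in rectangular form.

a = r cos θ = 20 * sqrt(3)/2 = 10*sqrt(3)
b = r sin θ = 20 * 1/2 = 10
z = 10*sqrt(3) + 10i


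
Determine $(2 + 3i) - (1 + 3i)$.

(2 - 1) + (3 - 3)i = 1


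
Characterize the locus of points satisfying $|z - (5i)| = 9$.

|z - z0| = r describes a circle centered at z0 with radius r
Here z0 = 5i and r = 9
Locus: Circle centered at (0, 5) with radius 9


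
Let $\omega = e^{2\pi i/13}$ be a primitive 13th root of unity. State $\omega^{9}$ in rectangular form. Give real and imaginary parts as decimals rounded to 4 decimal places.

ω^9 = e^(2πi·9/13) = e^(i·18π/13)
= cos(18π/13) + i sin(18π/13)
= -0.3546 - 0.9350i


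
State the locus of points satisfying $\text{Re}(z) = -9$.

Re(z) = x where z = x + yi; the equation x = -9 is satisfied by all points with that x-coordinate
Locus: Vertical line x = -9


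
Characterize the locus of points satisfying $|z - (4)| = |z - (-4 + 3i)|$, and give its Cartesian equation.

|z - z1| = |z - z2| means z is equidistant from z1 and z2,
i.e. the perpendicular bisector of the segment from (4, 0) to (-4, 3) (midpoint (0, 3/2)).
With z = x + yi, square both sides:
(x - 4)^2 + (y - 0)^2 = (x - (-4))^2 + (y - 3)^2
The x^2 and y^2 terms cancel: -16x + 6y = 25 - 16 = 9
Simplify: 16x - 6y = -9
Locus: Perpendicular bisector of the segment from (4, 0) to (-4, 3): the line 16x - 6y = -9


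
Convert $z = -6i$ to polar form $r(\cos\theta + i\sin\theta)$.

r = |z| = sqrt(a^2 + b^2) = sqrt((0)^2 + (-6)^2) = sqrt(0 + 36) = sqrt(36) = 6
a = 0 and b < 0, so z lies on the negative imaginary axis: θ = 270°
z = 6(cos 270° + i sin 270°)


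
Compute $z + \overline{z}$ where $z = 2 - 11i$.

z + conjugate(z) = (a + bi) + (a - bi) = 2a
= 2 * 2 = 4


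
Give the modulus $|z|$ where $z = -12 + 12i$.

|z| = sqrt(a^2 + b^2) = sqrt((-12)^2 + 12^2) = sqrt(288) = sqrt(288)


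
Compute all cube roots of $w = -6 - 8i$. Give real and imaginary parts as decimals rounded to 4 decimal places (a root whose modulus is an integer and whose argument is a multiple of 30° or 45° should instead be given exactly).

|w| = 10, arg(w) ≈ 233.130102°
Root modulus = 10^(1/3) ≈ 2.154435
Root arguments: θ_k = (arg(w) + 360°k)/3 for k = 0, 1, ..., 2
Compute each root as (root modulus)(cos θ_k + i sin θ_k) using full-precision intermediates, then round to 4 decimal places.
Roots: 0.4586 + 2.1051i, -2.0523 - 0.6554i, 1.5937 - 1.4497i


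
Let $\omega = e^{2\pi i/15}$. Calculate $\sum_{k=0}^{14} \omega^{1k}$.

Let ζ = ω^1 = e^(2πi·1/15). Since 15 ∤ 1, ζ ≠ 1.
Sum = Σ_{k=0}^{14} ζ^k = (ζ^15 - 1)/(ζ - 1) = (ω^{1·15} - 1)/(ζ - 1) = (1 - 1)/(ζ - 1) = 0


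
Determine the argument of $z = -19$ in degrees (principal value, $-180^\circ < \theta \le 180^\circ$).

b = 0 and a < 0, so z lies on the negative real axis: θ = 180°


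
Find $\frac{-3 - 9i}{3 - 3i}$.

Multiply numerator and denominator by conjugate (3 + 3i):
= (-3 - 9i)(3 + 3i) / (3^2 + (-3)^2)
= (18 - 36i) / 18
= 1 - 2i


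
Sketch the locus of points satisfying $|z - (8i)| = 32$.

|z - z0| = r describes a circle centered at z0 with radius r
Here z0 = 8i and r = 32
Locus: Circle centered at (0, 8) with radius 32


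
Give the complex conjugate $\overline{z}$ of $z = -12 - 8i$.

If z = a + bi, then conjugate(z) = a - bi
conjugate(-12 - 8i) = -12 + 8i


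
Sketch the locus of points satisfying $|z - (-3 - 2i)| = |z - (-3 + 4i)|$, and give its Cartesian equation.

|z - z1| = |z - z2| means z is equidistant from z1 and z2,
i.e. the perpendicular bisector of the segment from (-3, -2) to (-3, 4) (midpoint (-3, 1)).
With z = x + yi, square both sides:
(x - (-3))^2 + (y - (-2))^2 = (x - (-3))^2 + (y - 4)^2
The x^2 and y^2 terms cancel: 0x + 12y = 25 - 13 = 12
Simplify: y = 1
Locus: Perpendicular bisector of the segment from (-3, -2) to (-3, 4): the line y = 1


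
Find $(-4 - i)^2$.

(a + bi)^2 = a^2 - b^2 + 2abi
= (-4)^2 - (-1)^2 + 2*(-4)*(-1)i
= 15 + 8i


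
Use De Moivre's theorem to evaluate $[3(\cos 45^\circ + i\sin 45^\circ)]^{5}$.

By De Moivre: z^n = r^n(cos(nθ) + i sin(nθ))
= 3^5(cos(5*45°) + i sin(5*45°))
= 243(cos 225° + i sin 225°)
= -243*sqrt(2)/2 - (243*sqrt(2)/2)i


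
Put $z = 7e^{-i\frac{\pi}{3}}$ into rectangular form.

a = r cos θ = 7 * 1/2 = 7/2
b = r sin θ = 7 * -sqrt(3)/2 = -7*sqrt(3)/2
z = 7/2 - (7*sqrt(3)/2)i


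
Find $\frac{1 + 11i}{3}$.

Divisor is real, so divide each part by 3:
= 1/3 + (11/3)i


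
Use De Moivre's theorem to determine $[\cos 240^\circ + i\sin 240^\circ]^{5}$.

By De Moivre: z^n = r^n(cos(nθ) + i sin(nθ))
= 1^5(cos(5*240°) + i sin(5*240°))
= 1(cos 120° + i sin 120°)
= -1/2 + (sqrt(3)/2)i


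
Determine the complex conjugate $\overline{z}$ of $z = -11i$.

If z = a + bi, then conjugate(z) = a - bi
conjugate(-11i) = 11i


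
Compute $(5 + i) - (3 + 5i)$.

(5 - 3) + (1 - 5)i = 2 - 4i


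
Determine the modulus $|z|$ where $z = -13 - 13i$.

|z| = sqrt(a^2 + b^2) = sqrt((-13)^2 + (-13)^2) = sqrt(338) = sqrt(338)


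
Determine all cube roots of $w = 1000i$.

|w| = 1000, arg(w) = 90°
Root modulus = 1000^(1/3) = 10
Root arguments: θ_k = (90° + 360°k)/3 for k = 0, 1, ..., 2
Roots: 5*sqrt(3) + 5i, -5*sqrt(3) + 5i, -10i


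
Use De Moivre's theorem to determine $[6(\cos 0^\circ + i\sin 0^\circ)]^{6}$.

By De Moivre: z^n = r^n(cos(nθ) + i sin(nθ))
= 6^6(cos(6*0°) + i sin(6*0°))
= 46656(cos 0° + i sin 0°)
= 46656


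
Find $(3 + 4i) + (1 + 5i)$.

(3 + 1) + (4 + 5)i = 4 + 9i


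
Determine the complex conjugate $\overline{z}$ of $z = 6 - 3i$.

If z = a + bi, then conjugate(z) = a - bi
conjugate(6 - 3i) = 6 + 3i


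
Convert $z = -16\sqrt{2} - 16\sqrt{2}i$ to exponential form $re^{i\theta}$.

r = |z| = sqrt((-16*sqrt(2))^2 + (-16*sqrt(2))^2) = sqrt(512 + 512) = sqrt(1024) = 32
θ = arctan(b/a) = arctan(-22.6274/-22.6274) (quadrant-adjusted) = -135° = -3π/4
z = 32e^(-i*3π/4)


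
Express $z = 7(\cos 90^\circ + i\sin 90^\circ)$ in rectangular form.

a = r cos θ = 7 * 0 = 0
b = r sin θ = 7 * 1 = 7
z = 7i


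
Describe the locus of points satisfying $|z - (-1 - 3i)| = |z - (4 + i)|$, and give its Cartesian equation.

|z - z1| = |z - z2| means z is equidistant from z1 and z2,
i.e. the perpendicular bisector of the segment from (-1, -3) to (4, 1) (midpoint (3/2, -1)).
With z = x + yi, square both sides:
(x - (-1))^2 + (y - (-3))^2 = (x - 4)^2 + (y - 1)^2
The x^2 and y^2 terms cancel: 10x + 8y = 17 - 10 = 7
Simplify: 10x + 8y = 7
Locus: Perpendicular bisector of the segment from (-1, -3) to (4, 1): the line 10x + 8y = 7


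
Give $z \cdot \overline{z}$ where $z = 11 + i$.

z * conjugate(z) = |z|^2 = a^2 + b^2
= 11^2 + 1^2 = 122


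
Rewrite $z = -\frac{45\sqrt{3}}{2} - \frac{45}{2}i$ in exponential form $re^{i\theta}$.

r = |z| = sqrt((-45*sqrt(3)/2)^2 + (-45/2)^2) = sqrt(6075/4 + 2025/4) = sqrt(2025) = 45
θ = arctan(b/a) = arctan(-22.5/-38.9711) (quadrant-adjusted) = 210° = 7π/6
z = 45e^(i*7π/6)


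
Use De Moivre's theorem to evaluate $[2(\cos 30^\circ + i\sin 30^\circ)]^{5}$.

By De Moivre: z^n = r^n(cos(nθ) + i sin(nθ))
= 2^5(cos(5*30°) + i sin(5*30°))
= 32(cos 150° + i sin 150°)
= -16*sqrt(3) + 16i


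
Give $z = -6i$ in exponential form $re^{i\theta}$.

r = |z| = sqrt((0)^2 + (-6)^2) = sqrt(0 + 36) = sqrt(36) = 6
a = 0 and b < 0, so z lies on the negative imaginary axis: θ = -90° = -π/2
z = 6e^(-i*π/2)


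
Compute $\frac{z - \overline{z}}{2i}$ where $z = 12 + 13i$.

z - conjugate(z) = 2bi
(z - conjugate(z))/(2i) = 2bi/(2i) = b = 13


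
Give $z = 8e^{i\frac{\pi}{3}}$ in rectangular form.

a = r cos θ = 8 * 1/2 = 4
b = r sin θ = 8 * sqrt(3)/2 = 4*sqrt(3)
z = 4 + 4*sqrt(3)i


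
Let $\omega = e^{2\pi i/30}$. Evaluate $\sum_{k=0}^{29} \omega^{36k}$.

Let ζ = ω^36 = e^(2πi·36/30). Since 30 ∤ 36, ζ ≠ 1.
Sum = Σ_{k=0}^{29} ζ^k = (ζ^30 - 1)/(ζ - 1) = (ω^{36·30} - 1)/(ζ - 1) = (1 - 1)/(ζ - 1) = 0


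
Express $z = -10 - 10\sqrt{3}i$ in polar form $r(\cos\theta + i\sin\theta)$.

r = |z| = sqrt(a^2 + b^2) = sqrt((-10)^2 + (-10*sqrt(3))^2) = sqrt(100 + 300) = sqrt(400) = 20
θ = arctan(b/a) = arctan(-17.3205/-10) (quadrant-adjusted) = 240°
z = 20(cos 240° + i sin 240°)


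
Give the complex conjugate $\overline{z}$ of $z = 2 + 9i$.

If z = a + bi, then conjugate(z) = a - bi
conjugate(2 + 9i) = 2 - 9i


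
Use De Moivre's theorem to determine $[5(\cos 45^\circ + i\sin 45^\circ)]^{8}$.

By De Moivre: z^n = r^n(cos(nθ) + i sin(nθ))
= 5^8(cos(8*45°) + i sin(8*45°))
= 390625(cos 0° + i sin 0°)
= 390625


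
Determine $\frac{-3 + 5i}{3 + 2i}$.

Multiply numerator and denominator by conjugate (3 - 2i):
= (-3 + 5i)(3 - 2i) / (3^2 + 2^2)
= (1 + 21i) / 13
= 1/13 + (21/13)i


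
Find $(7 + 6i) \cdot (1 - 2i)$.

(a1*a2 - b1*b2) + (a1*b2 + b1*a2)i
= (7 - (-12)) + (-14 + 6)i
= 19 - 8i


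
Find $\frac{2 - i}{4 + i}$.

Multiply numerator and denominator by conjugate (4 - i):
= (2 - i)(4 - i) / (4^2 + 1^2)
= (7 - 6i) / 17
= 7/17 - (6/17)i


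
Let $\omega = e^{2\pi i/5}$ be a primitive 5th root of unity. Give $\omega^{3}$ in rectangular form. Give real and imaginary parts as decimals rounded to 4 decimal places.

ω^3 = e^(2πi·3/5) = e^(i·6π/5)
= cos(6π/5) + i sin(6π/5)
= -0.8090 - 0.5878i


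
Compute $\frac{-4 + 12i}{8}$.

Divisor is real, so divide each part by 8:
= -1/2 + (3/2)i


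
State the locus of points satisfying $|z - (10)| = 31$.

|z - z0| = r describes a circle centered at z0 with radius r
Here z0 = 10 and r = 31
Locus: Circle centered at (10, 0) with radius 31


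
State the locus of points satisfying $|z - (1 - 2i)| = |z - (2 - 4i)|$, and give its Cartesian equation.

|z - z1| = |z - z2| means z is equidistant from z1 and z2,
i.e. the perpendicular bisector of the segment from (1, -2) to (2, -4) (midpoint (3/2, -3)).
With z = x + yi, square both sides:
(x - 1)^2 + (y - (-2))^2 = (x - 2)^2 + (y - (-4))^2
The x^2 and y^2 terms cancel: 2x + (-4)y = 20 - 5 = 15
Simplify: 2x - 4y = 15
Locus: Perpendicular bisector of the segment from (1, -2) to (2, -4): the line 2x - 4y = 15


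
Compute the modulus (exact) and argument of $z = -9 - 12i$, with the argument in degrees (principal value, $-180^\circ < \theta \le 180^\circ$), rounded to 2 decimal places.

|z| = sqrt((-9)^2 + (-12)^2) = 15
arg(z) = arctan(b/a) = arctan(-12/-9) (quadrant-adjusted) = -126.87°


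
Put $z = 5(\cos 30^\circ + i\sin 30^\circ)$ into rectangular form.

a = r cos θ = 5 * sqrt(3)/2 = 5*sqrt(3)/2
b = r sin θ = 5 * 1/2 = 5/2
z = 5*sqrt(3)/2 + (5/2)i


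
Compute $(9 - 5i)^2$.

(a + bi)^2 = a^2 - b^2 + 2abi
= 9^2 - (-5)^2 + 2*9*(-5)i
= 56 - 90i


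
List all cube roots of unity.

ω_k = e^(2πik/3) = cos(2πk/3) + i sin(2πk/3) for k = 0, 1, ..., 2
Roots: 1, -1/2 + (sqrt(3)/2)i, -1/2 - (sqrt(3)/2)i


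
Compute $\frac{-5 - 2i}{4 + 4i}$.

Multiply numerator and denominator by conjugate (4 - 4i):
= (-5 - 2i)(4 - 4i) / (4^2 + 4^2)
= (-28 + 12i) / 32
Divide through by 4: (-7 + 3i) / 8
= -7/8 + (3/8)i


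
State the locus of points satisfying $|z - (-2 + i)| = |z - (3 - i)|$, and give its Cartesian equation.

|z - z1| = |z - z2| means z is equidistant from z1 and z2,
i.e. the perpendicular bisector of the segment from (-2, 1) to (3, -1) (midpoint (1/2, 0)).
With z = x + yi, square both sides:
(x - (-2))^2 + (y - 1)^2 = (x - 3)^2 + (y - (-1))^2
The x^2 and y^2 terms cancel: 10x + (-4)y = 10 - 5 = 5
Simplify: 10x - 4y = 5
Locus: Perpendicular bisector of the segment from (-2, 1) to (3, -1): the line 10x - 4y = 5


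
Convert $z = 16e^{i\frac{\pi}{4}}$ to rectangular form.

a = r cos θ = 16 * sqrt(2)/2 = 8*sqrt(2)
b = r sin θ = 16 * sqrt(2)/2 = 8*sqrt(2)
z = 8*sqrt(2) + 8*sqrt(2)i


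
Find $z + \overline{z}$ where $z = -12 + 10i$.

z + conjugate(z) = (a + bi) + (a - bi) = 2a
= 2 * (-12) = -24


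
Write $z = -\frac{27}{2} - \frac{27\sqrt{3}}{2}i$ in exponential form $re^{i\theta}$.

r = |z| = sqrt((-27/2)^2 + (-27*sqrt(3)/2)^2) = sqrt(729/4 + 2187/4) = sqrt(729) = 27
θ = arctan(b/a) = arctan(-23.3827/-13.5) (quadrant-adjusted) = -120° = -2π/3
z = 27e^(-i*2π/3)


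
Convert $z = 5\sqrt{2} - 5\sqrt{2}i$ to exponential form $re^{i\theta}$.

r = |z| = sqrt((5*sqrt(2))^2 + (-5*sqrt(2))^2) = sqrt(50 + 50) = sqrt(100) = 10
θ = arctan(b/a) = arctan(-7.0711/7.0711) (quadrant-adjusted) = -45° = -π/4
z = 10e^(-i*π/4)


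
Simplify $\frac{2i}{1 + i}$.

Multiply numerator and denominator by conjugate (1 - i):
= (2i)(1 - i) / (1^2 + 1^2)
= (2 + 2i) / 2
= 1 + i


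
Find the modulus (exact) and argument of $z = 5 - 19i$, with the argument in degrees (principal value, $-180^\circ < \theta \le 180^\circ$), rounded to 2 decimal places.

|z| = sqrt(5^2 + (-19)^2) = sqrt(386)
arg(z) = arctan(b/a) = arctan(-19/5) (quadrant-adjusted) = -75.26°


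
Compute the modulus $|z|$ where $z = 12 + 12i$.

|z| = sqrt(a^2 + b^2) = sqrt(12^2 + 12^2) = sqrt(288) = sqrt(288)


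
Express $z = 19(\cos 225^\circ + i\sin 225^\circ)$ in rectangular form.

a = r cos θ = 19 * -sqrt(2)/2 = -19*sqrt(2)/2
b = r sin θ = 19 * -sqrt(2)/2 = -19*sqrt(2)/2
z = -19*sqrt(2)/2 - (19*sqrt(2)/2)i


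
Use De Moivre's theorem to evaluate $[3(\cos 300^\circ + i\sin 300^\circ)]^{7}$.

By De Moivre: z^n = r^n(cos(nθ) + i sin(nθ))
= 3^7(cos(7*300°) + i sin(7*300°))
= 2187(cos 300° + i sin 300°)
= 2187/2 - (2187*sqrt(3)/2)i


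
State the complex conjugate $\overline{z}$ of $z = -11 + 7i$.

If z = a + bi, then conjugate(z) = a - bi
conjugate(-11 + 7i) = -11 - 7i


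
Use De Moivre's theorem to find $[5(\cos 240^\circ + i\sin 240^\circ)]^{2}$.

By De Moivre: z^n = r^n(cos(nθ) + i sin(nθ))
= 5^2(cos(2*240°) + i sin(2*240°))
= 25(cos 120° + i sin 120°)
= -25/2 + (25*sqrt(3)/2)i


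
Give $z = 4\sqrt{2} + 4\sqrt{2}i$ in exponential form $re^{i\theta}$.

r = |z| = sqrt((4*sqrt(2))^2 + (4*sqrt(2))^2) = sqrt(32 + 32) = sqrt(64) = 8
θ = arctan(b/a) = arctan(5.6569/5.6569) (quadrant-adjusted) = 45° = π/4
z = 8e^(i*π/4)


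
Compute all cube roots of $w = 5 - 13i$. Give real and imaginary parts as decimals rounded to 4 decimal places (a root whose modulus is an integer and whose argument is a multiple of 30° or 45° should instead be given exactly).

|w| = sqrt(194) ≈ 13.928388, arg(w) ≈ 291.037511°
Root modulus = sqrt(194)^(1/3) ≈ 2.406026
Root arguments: θ_k = (arg(w) + 360°k)/3 for k = 0, 1, ..., 2
Compute each root as (root modulus)(cos θ_k + i sin θ_k) using full-precision intermediates, then round to 4 decimal places.
Roots: -0.2937 + 2.3880i, -1.9212 - 1.4484i, 2.2150 - 0.9396i


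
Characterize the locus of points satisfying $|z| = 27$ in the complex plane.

|z| = 27 means sqrt(x^2 + y^2) = 27
This is a circle of radius 27 centered at the origin


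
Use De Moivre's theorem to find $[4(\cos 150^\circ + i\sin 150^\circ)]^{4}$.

By De Moivre: z^n = r^n(cos(nθ) + i sin(nθ))
= 4^4(cos(4*150°) + i sin(4*150°))
= 256(cos 240° + i sin 240°)
= -128 - 128*sqrt(3)i


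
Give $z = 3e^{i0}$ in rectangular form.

a = r cos θ = 3 * 1 = 3
b = r sin θ = 3 * 0 = 0
z = 3


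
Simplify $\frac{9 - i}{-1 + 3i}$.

Multiply numerator and denominator by conjugate (-1 - 3i):
= (9 - i)(-1 - 3i) / ((-1)^2 + 3^2)
= (-12 - 26i) / 10
Divide through by 2: (-6 - 13i) / 5
= -6/5 - (13/5)i


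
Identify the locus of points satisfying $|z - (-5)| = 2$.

|z - z0| = r describes a circle centered at z0 with radius r
Here z0 = -5 and r = 2
Locus: Circle centered at (-5, 0) with radius 2


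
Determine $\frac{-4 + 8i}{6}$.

Divisor is real, so divide each part by 6:
= -2/3 + (4/3)i


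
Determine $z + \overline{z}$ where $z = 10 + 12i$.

z + conjugate(z) = (a + bi) + (a - bi) = 2a
= 2 * 10 = 20


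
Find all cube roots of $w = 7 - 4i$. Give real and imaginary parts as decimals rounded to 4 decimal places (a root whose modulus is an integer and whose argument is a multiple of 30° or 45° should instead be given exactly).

|w| = sqrt(65) ≈ 8.062258, arg(w) ≈ 330.255119°
Root modulus = sqrt(65)^(1/3) ≈ 2.005175
Root arguments: θ_k = (arg(w) + 360°k)/3 for k = 0, 1, ..., 2
Compute each root as (root modulus)(cos θ_k + i sin θ_k) using full-precision intermediates, then round to 4 decimal places.
Roots: -0.6886 + 1.8832i, -1.2866 - 1.5380i, 1.9752 - 0.3453i


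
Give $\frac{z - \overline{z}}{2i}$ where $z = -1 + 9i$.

z - conjugate(z) = 2bi
(z - conjugate(z))/(2i) = 2bi/(2i) = b = 9


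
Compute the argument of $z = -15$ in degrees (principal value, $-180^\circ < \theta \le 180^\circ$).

b = 0 and a < 0, so z lies on the negative real axis: θ = 180°


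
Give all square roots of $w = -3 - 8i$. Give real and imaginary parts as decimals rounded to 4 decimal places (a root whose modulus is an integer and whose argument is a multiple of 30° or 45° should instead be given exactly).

|w| = sqrt(73) ≈ 8.544004, arg(w) ≈ 249.443955°
Root modulus = sqrt(73)^(1/2) ≈ 2.923013
Root arguments: θ_k = (arg(w) + 360°k)/2 for k = 0, 1, ..., 1
Compute each root as (root modulus)(cos θ_k + i sin θ_k) using full-precision intermediates, then round to 4 decimal places.
Roots: -1.6649 + 2.4025i, 1.6649 - 2.4025i


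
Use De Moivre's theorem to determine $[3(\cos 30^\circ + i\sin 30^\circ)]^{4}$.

By De Moivre: z^n = r^n(cos(nθ) + i sin(nθ))
= 3^4(cos(4*30°) + i sin(4*30°))
= 81(cos 120° + i sin 120°)
= -81/2 + (81*sqrt(3)/2)i


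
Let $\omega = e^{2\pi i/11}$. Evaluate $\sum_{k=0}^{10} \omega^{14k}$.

Let ζ = ω^14 = e^(2πi·14/11). Since 11 ∤ 14, ζ ≠ 1.
Sum = Σ_{k=0}^{10} ζ^k = (ζ^11 - 1)/(ζ - 1) = (ω^{14·11} - 1)/(ζ - 1) = (1 - 1)/(ζ - 1) = 0


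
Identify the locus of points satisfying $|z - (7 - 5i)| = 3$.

|z - z0| = r describes a circle centered at z0 with radius r
Here z0 = 7 - 5i and r = 3
Locus: Circle centered at (7, -5) with radius 3


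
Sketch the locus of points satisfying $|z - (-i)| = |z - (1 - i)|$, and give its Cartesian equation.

|z - z1| = |z - z2| means z is equidistant from z1 and z2,
i.e. the perpendicular bisector of the segment from (0, -1) to (1, -1) (midpoint (1/2, -1)).
With z = x + yi, square both sides:
(x - 0)^2 + (y - (-1))^2 = (x - 1)^2 + (y - (-1))^2
The x^2 and y^2 terms cancel: 2x + 0y = 2 - 1 = 1
Simplify: x = 1/2
Locus: Perpendicular bisector of the segment from (0, -1) to (1, -1): the line x = 1/2


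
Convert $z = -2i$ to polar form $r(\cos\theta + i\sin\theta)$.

r = |z| = sqrt(a^2 + b^2) = sqrt((0)^2 + (-2)^2) = sqrt(0 + 4) = sqrt(4) = 2
a = 0 and b < 0, so z lies on the negative imaginary axis: θ = 270°
z = 2(cos 270° + i sin 270°)


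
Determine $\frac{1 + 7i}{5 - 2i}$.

Multiply numerator and denominator by conjugate (5 + 2i):
= (1 + 7i)(5 + 2i) / (5^2 + (-2)^2)
= (-9 + 37i) / 29
= -9/29 + (37/29)i


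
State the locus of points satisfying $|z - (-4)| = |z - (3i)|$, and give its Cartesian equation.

|z - z1| = |z - z2| means z is equidistant from z1 and z2,
i.e. the perpendicular bisector of the segment from (-4, 0) to (0, 3) (midpoint (-2, 3/2)).
With z = x + yi, square both sides:
(x - (-4))^2 + (y - 0)^2 = (x - 0)^2 + (y - 3)^2
The x^2 and y^2 terms cancel: 8x + 6y = 9 - 16 = -7
Simplify: 8x + 6y = -7
Locus: Perpendicular bisector of the segment from (-4, 0) to (0, 3): the line 8x + 6y = -7


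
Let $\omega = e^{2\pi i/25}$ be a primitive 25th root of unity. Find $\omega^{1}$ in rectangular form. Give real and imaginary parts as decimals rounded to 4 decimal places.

ω^1 = e^(2πi·1/25) = e^(i·2π/25)
= cos(2π/25) + i sin(2π/25)
= 0.9686 + 0.2487i


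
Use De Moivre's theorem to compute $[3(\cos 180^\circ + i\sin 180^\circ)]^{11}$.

By De Moivre: z^n = r^n(cos(nθ) + i sin(nθ))
= 3^11(cos(11*180°) + i sin(11*180°))
= 177147(cos 180° + i sin 180°)
= -177147


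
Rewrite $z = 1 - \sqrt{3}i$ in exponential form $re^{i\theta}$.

r = |z| = sqrt((1)^2 + (-sqrt(3))^2) = sqrt(1 + 3) = sqrt(4) = 2
θ = arctan(b/a) = arctan(-1.7321/1) (quadrant-adjusted) = -60° = -π/3
z = 2e^(-i*π/3)


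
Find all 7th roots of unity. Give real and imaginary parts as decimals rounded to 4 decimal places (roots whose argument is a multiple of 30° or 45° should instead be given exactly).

ω_k = e^(2πik/7) = cos(2πk/7) + i sin(2πk/7) for k = 0, 1, ..., 6
Roots: 1, 0.6235 + 0.7818i, -0.2225 + 0.9749i, -0.9010 + 0.4339i, -0.9010 - 0.4339i, -0.2225 - 0.9749i, 0.6235 - 0.7818i


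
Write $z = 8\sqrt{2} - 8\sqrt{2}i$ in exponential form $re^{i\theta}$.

r = |z| = sqrt((8*sqrt(2))^2 + (-8*sqrt(2))^2) = sqrt(128 + 128) = sqrt(256) = 16
θ = arctan(b/a) = arctan(-11.3137/11.3137) (quadrant-adjusted) = -45° = -π/4
z = 16e^(-i*π/4)


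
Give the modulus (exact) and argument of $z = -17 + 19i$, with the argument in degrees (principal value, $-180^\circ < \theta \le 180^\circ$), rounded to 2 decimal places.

|z| = sqrt((-17)^2 + 19^2) = sqrt(650)
arg(z) = arctan(b/a) = arctan(19/-17) (quadrant-adjusted) = 131.82°


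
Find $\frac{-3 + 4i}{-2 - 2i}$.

Multiply numerator and denominator by conjugate (-2 + 2i):
= (-3 + 4i)(-2 + 2i) / ((-2)^2 + (-2)^2)
= (-2 - 14i) / 8
Divide through by 2: (-1 - 7i) / 4
= -1/4 - (7/4)i


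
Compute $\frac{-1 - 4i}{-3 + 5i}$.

Multiply numerator and denominator by conjugate (-3 - 5i):
= (-1 - 4i)(-3 - 5i) / ((-3)^2 + 5^2)
= (-17 + 17i) / 34
Divide through by 17: (-1 + i) / 2
= -1/2 + (1/2)i


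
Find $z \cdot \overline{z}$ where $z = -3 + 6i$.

z * conjugate(z) = |z|^2 = a^2 + b^2
= (-3)^2 + 6^2 = 45


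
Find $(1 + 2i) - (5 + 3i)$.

(1 - 5) + (2 - 3)i = -4 - i


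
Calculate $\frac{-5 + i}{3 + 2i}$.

Multiply numerator and denominator by conjugate (3 - 2i):
= (-5 + i)(3 - 2i) / (3^2 + 2^2)
= (-13 + 13i) / 13
= -1 + i


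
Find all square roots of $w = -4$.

|w| = 4, arg(w) = 180°
Root modulus = 4^(1/2) = 2
Root arguments: θ_k = (180° + 360°k)/2 for k = 0, 1, ..., 1
Roots: 2i, -2i


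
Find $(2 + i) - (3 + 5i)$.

(2 - 3) + (1 - 5)i = -1 - 4i


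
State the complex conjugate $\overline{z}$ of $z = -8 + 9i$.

If z = a + bi, then conjugate(z) = a - bi
conjugate(-8 + 9i) = -8 - 9i


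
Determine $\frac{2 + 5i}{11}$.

Divisor is real, so divide each part by 11:
= 2/11 + (5/11)i


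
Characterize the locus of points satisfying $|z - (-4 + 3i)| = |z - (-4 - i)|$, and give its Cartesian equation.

|z - z1| = |z - z2| means z is equidistant from z1 and z2,
i.e. the perpendicular bisector of the segment from (-4, 3) to (-4, -1) (midpoint (-4, 1)).
With z = x + yi, square both sides:
(x - (-4))^2 + (y - 3)^2 = (x - (-4))^2 + (y - (-1))^2
The x^2 and y^2 terms cancel: 0x + (-8)y = 17 - 25 = -8
Simplify: y = 1
Locus: Perpendicular bisector of the segment from (-4, 3) to (-4, -1): the line y = 1


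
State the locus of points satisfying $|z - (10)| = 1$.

|z - z0| = r describes a circle centered at z0 with radius r
Here z0 = 10 and r = 1
Locus: Circle centered at (10, 0) with radius 1


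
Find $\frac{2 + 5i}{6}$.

Divisor is real, so divide each part by 6:
= 1/3 + (5/6)i


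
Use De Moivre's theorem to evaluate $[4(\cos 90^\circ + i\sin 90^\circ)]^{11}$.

By De Moivre: z^n = r^n(cos(nθ) + i sin(nθ))
= 4^11(cos(11*90°) + i sin(11*90°))
= 4194304(cos 270° + i sin 270°)
= -4194304i


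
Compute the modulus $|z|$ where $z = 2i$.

|z| = sqrt(a^2 + b^2) = sqrt(0^2 + 2^2) = sqrt(4) = 2


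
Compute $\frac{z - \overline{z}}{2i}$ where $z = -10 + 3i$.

z - conjugate(z) = 2bi
(z - conjugate(z))/(2i) = 2bi/(2i) = b = 3


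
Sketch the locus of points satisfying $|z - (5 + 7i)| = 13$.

|z - z0| = r describes a circle centered at z0 with radius r
Here z0 = 5 + 7i and r = 13
Locus: Circle centered at (5, 7) with radius 13


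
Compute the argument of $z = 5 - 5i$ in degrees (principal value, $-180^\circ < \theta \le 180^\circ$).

θ = arctan(b/a) = arctan(-5/5) (quadrant-adjusted) = -45°


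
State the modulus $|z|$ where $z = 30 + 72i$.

|z| = sqrt(a^2 + b^2) = sqrt(30^2 + 72^2) = sqrt(6084) = 78


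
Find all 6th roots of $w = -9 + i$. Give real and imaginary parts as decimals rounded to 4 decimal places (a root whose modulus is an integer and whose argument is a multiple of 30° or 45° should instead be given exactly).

|w| = sqrt(82) ≈ 9.055385, arg(w) ≈ 173.659808°
Root modulus = sqrt(82)^(1/6) ≈ 1.443725
Root arguments: θ_k = (arg(w) + 360°k)/6 for k = 0, 1, ..., 5
Compute each root as (root modulus)(cos θ_k + i sin θ_k) using full-precision intermediates, then round to 4 decimal places.
Roots: 1.2634 + 0.6987i, 0.0266 + 1.4435i, -1.2368 + 0.7448i, -1.2634 - 0.6987i, -0.0266 - 1.4435i, 1.2368 - 0.7448i


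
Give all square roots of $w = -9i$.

|w| = 9, arg(w) = 270°
Root modulus = 9^(1/2) = 3
Root arguments: θ_k = (270° + 360°k)/2 for k = 0, 1, ..., 1
Roots: -3*sqrt(2)/2 + (3*sqrt(2)/2)i, 3*sqrt(2)/2 - (3*sqrt(2)/2)i


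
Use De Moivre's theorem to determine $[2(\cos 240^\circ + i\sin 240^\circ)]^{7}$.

By De Moivre: z^n = r^n(cos(nθ) + i sin(nθ))
= 2^7(cos(7*240°) + i sin(7*240°))
= 128(cos 240° + i sin 240°)
= -64 - 64*sqrt(3)i


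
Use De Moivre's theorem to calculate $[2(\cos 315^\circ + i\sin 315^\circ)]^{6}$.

By De Moivre: z^n = r^n(cos(nθ) + i sin(nθ))
= 2^6(cos(6*315°) + i sin(6*315°))
= 64(cos 90° + i sin 90°)
= 64i


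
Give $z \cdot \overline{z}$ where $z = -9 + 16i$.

z * conjugate(z) = |z|^2 = a^2 + b^2
= (-9)^2 + 16^2 = 337


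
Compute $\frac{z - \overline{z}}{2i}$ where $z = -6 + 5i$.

z - conjugate(z) = 2bi
(z - conjugate(z))/(2i) = 2bi/(2i) = b = 5


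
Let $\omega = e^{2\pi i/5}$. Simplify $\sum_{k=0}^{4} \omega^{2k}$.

Let ζ = ω^2 = e^(2πi·2/5). Since 5 ∤ 2, ζ ≠ 1.
Sum = Σ_{k=0}^{4} ζ^k = (ζ^5 - 1)/(ζ - 1) = (ω^{2·5} - 1)/(ζ - 1) = (1 - 1)/(ζ - 1) = 0


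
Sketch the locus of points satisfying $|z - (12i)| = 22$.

|z - z0| = r describes a circle centered at z0 with radius r
Here z0 = 12i and r = 22
Locus: Circle centered at (0, 12) with radius 22


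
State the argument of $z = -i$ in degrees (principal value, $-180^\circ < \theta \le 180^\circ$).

a = 0 and b < 0, so z lies on the negative imaginary axis: θ = -90°


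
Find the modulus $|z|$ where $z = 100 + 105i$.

|z| = sqrt(a^2 + b^2) = sqrt(100^2 + 105^2) = sqrt(21025) = 145


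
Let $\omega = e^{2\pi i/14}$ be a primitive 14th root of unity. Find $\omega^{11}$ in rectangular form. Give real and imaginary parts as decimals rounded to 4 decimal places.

ω^11 = e^(2πi·11/14) = e^(i·11π/7)
= cos(11π/7) + i sin(11π/7)
= 0.2225 - 0.9749i


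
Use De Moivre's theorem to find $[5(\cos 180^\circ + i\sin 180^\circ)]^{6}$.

By De Moivre: z^n = r^n(cos(nθ) + i sin(nθ))
= 5^6(cos(6*180°) + i sin(6*180°))
= 15625(cos 0° + i sin 0°)
= 15625


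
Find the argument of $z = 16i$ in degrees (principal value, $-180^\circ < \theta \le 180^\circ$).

a = 0 and b > 0, so z lies on the positive imaginary axis: θ = 90°


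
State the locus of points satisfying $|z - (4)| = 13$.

|z - z0| = r describes a circle centered at z0 with radius r
Here z0 = 4 and r = 13
Locus: Circle centered at (4, 0) with radius 13


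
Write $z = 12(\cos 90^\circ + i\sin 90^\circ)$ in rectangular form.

a = r cos θ = 12 * 0 = 0
b = r sin θ = 12 * 1 = 12
z = 12i


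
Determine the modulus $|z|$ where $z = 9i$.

|z| = sqrt(a^2 + b^2) = sqrt(0^2 + 9^2) = sqrt(81) = 9


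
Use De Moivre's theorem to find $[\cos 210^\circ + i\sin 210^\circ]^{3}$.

By De Moivre: z^n = r^n(cos(nθ) + i sin(nθ))
= 1^3(cos(3*210°) + i sin(3*210°))
= 1(cos 270° + i sin 270°)
= -i


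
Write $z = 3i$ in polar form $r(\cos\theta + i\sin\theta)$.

r = |z| = sqrt(a^2 + b^2) = sqrt((0)^2 + (3)^2) = sqrt(0 + 9) = sqrt(9) = 3
a = 0 and b > 0, so z lies on the positive imaginary axis: θ = 90°
z = 3(cos 90° + i sin 90°)


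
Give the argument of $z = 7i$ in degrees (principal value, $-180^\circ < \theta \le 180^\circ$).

a = 0 and b > 0, so z lies on the positive imaginary axis: θ = 90°


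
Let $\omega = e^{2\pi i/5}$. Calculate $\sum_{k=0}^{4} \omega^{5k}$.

Since 5 divides 5, ω^5 = (ω^5)^1 = 1^1 = 1, so every term is 1.
Sum = 5 · 1 = 5


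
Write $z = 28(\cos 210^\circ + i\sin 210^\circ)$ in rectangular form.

a = r cos θ = 28 * -sqrt(3)/2 = -14*sqrt(3)
b = r sin θ = 28 * -1/2 = -14
z = -14*sqrt(3) - 14i


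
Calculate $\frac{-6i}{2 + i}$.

Multiply numerator and denominator by conjugate (2 - i):
= (-6i)(2 - i) / (2^2 + 1^2)
= (-6 - 12i) / 5
= -6/5 - (12/5)i


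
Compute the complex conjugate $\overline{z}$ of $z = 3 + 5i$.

If z = a + bi, then conjugate(z) = a - bi
conjugate(3 + 5i) = 3 - 5i


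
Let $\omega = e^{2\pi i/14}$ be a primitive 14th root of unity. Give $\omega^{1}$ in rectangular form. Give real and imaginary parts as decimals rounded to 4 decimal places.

ω^1 = e^(2πi·1/14) = e^(i·1π/7)
= cos(1π/7) + i sin(1π/7)
= 0.9010 + 0.4339i


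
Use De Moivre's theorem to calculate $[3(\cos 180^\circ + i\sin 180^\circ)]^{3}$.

By De Moivre: z^n = r^n(cos(nθ) + i sin(nθ))
= 3^3(cos(3*180°) + i sin(3*180°))
= 27(cos 180° + i sin 180°)
= -27


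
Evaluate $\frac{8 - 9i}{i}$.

Multiply numerator and denominator by conjugate (-i):
= (8 - 9i)(-i) / (0^2 + 1^2)
= (-9 - 8i) / 1
= -9 - 8i


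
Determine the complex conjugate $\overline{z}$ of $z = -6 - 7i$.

If z = a + bi, then conjugate(z) = a - bi
conjugate(-6 - 7i) = -6 + 7i


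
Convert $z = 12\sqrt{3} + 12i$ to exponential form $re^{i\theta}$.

r = |z| = sqrt((12*sqrt(3))^2 + (12)^2) = sqrt(432 + 144) = sqrt(576) = 24
θ = arctan(b/a) = arctan(12/20.7846) (quadrant-adjusted) = 30° = π/6
z = 24e^(i*π/6)


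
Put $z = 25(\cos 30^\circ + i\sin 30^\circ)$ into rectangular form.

a = r cos θ = 25 * sqrt(3)/2 = 25*sqrt(3)/2
b = r sin θ = 25 * 1/2 = 25/2
z = 25*sqrt(3)/2 + (25/2)i


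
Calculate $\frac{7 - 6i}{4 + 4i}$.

Multiply numerator and denominator by conjugate (4 - 4i):
= (7 - 6i)(4 - 4i) / (4^2 + 4^2)
= (4 - 52i) / 32
Divide through by 4: (1 - 13i) / 8
= 1/8 - (13/8)i


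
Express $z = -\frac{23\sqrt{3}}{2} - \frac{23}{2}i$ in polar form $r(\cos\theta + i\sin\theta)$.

r = |z| = sqrt(a^2 + b^2) = sqrt((-23*sqrt(3)/2)^2 + (-23/2)^2) = sqrt(1587/4 + 529/4) = sqrt(529) = 23
θ = arctan(b/a) = arctan(-11.5/-19.9186) (quadrant-adjusted) = 210°
z = 23(cos 210° + i sin 210°)


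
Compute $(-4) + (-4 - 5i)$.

(-4 + (-4)) + (0 + (-5))i = -8 - 5i


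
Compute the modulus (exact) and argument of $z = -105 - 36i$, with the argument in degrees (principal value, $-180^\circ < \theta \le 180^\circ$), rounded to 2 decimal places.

|z| = sqrt((-105)^2 + (-36)^2) = 111
arg(z) = arctan(b/a) = arctan(-36/-105) (quadrant-adjusted) = -161.08°


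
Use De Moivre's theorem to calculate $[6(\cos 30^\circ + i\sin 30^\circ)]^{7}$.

By De Moivre: z^n = r^n(cos(nθ) + i sin(nθ))
= 6^7(cos(7*30°) + i sin(7*30°))
= 279936(cos 210° + i sin 210°)
= -139968*sqrt(3) - 139968i


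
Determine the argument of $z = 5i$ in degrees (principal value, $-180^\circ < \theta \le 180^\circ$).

a = 0 and b > 0, so z lies on the positive imaginary axis: θ = 90°


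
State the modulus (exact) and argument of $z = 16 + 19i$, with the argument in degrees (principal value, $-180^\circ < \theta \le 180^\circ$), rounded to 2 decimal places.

|z| = sqrt(16^2 + 19^2) = sqrt(617)
arg(z) = arctan(b/a) = arctan(19/16) (quadrant-adjusted) = 49.90°
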